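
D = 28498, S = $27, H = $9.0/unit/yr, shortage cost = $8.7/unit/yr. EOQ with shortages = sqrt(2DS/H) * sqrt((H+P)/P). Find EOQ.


Formula: EOQ* = sqrt(2DS/H) * sqrt((H+P)/P)
Base EOQ = sqrt(2*28498*27/9.0) = 413.51 units
Correction = sqrt((9.0+8.7)/8.7) = 1.42635
EOQ* = 413.51 * 1.42635 = 589.8 units

589.8 units


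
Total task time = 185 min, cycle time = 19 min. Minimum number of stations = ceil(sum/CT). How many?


Formula: N_min = ceil(Sum of Task Times / Cycle Time)
N_min = ceil(185 min / 19 min) = ceil(9.7368)
N_min = 10 stations

10


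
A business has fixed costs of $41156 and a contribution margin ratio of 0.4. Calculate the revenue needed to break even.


Formula: BER = Fixed Costs / Contribution Margin Ratio
BER = $41156 / 0.4
BER = $102890.00 (to the nearest cent)

$102890.00


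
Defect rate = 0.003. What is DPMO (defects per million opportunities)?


DPMO = defect_rate * 1000000 = 0.003 * 1000000

3000


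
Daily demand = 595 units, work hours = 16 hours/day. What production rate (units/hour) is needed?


Formula: Production Rate = Daily Demand / Available Hours
Rate = 595 units/day / 16 hours/day
Rate = 37.2 units/hour

37.2 units/hour


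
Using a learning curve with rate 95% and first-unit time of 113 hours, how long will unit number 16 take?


Formula: T_n = T_1 * (learning_rate)^(log2(n)) where learning_rate = rate/100
Doublings = log2(16) = 4
T_n = 113 * 0.95^4
T_n = 113 * 0.8145 = 92.0 hours

92.0 hours


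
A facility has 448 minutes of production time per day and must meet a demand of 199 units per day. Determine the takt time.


Formula: Takt Time = Available Production Time / Customer Demand
Takt = 448 min/day / 199 units/day
Takt = 2.25 min/unit

2.25 min/unit


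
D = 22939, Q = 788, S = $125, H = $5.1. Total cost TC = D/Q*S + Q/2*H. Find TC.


TC = 22939/788 * 125 + 788/2 * 5.1

$5648.20


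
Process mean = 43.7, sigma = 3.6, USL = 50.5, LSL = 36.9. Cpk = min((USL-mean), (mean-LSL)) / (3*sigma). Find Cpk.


Cpu = (50.5 - 43.7) / (3 * 3.6) = 0.63
Cpl = (43.7 - 36.9) / (3 * 3.6) = 0.63
Cpk = min(0.63, 0.63) = 0.63

0.63


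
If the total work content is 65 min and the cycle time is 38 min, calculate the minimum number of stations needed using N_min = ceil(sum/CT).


Formula: N_min = ceil(Sum of Task Times / Cycle Time)
N_min = ceil(65 min / 38 min) = ceil(1.7105)
N_min = 2 stations

2


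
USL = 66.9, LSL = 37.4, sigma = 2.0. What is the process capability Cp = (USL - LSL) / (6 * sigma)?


Cp = (66.9 - 37.4) / (6 * 2.0)

2.46


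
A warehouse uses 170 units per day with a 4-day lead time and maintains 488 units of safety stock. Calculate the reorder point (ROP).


Formula: ROP = (Daily Demand * Lead Time) + Safety Stock
Demand during lead time = 170 * 4 = 680 units
ROP = 680 + 488 = 1168 units

1168 units


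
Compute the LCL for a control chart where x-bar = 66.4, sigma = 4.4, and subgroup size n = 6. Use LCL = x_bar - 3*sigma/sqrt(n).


LCL = 66.4 - 3 * 4.4 / sqrt(6)

61.01


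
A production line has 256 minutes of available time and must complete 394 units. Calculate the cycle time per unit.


Formula: CT = Available Time / Number of Units
CT = 256 min / 394 units
CT = 0.65 min/unit

0.65 min/unit


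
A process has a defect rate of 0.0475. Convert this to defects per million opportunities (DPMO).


DPMO = defect_rate * 1000000 = 0.0475 * 1000000

47500


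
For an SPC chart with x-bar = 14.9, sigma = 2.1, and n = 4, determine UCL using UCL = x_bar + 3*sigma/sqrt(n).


UCL = 14.9 + 3 * 2.1 / sqrt(4)

18.05


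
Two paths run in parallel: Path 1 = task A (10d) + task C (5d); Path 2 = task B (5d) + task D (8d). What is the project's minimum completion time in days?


Path 1 = 10 + 5 = 15 days
Path 2 = 5 + 8 = 13 days
Duration = max(15, 13) = 15 days

15 days


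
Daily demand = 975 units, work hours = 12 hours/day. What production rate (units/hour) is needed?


Formula: Production Rate = Daily Demand / Available Hours
Rate = 975 units/day / 12 hours/day
Rate = 81.3 units/hour

81.3 units/hour


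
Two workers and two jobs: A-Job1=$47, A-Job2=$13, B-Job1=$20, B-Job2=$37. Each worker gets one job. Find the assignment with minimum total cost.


Option 1: A->1 + B->2 = $47 + $37 = $84
Option 2: A->2 + B->1 = $13 + $20 = $33
Min cost = min($84, $33) = $33

$33


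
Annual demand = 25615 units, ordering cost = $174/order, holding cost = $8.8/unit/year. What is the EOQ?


Formula: EOQ = sqrt(2 * D * S / H)
Numerator: 2 * 25615 * 174 = 8914020
2DS/H = 8914020 / 8.8 = 1012956.8
EOQ = sqrt(1012956.8) = 1006.5 units

1006.5 units


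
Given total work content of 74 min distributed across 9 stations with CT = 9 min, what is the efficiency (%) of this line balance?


Formula: Efficiency = Sum of Task Times / (N_stations * CT) * 100
Total station capacity = 9 stations * 9 min = 81 min
Efficiency = 74 / 81 * 100 = 91.4%

91.4%


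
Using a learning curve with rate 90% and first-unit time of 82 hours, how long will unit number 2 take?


Formula: T_n = T_1 * (learning_rate)^(log2(n)) where learning_rate = rate/100
Doublings = log2(2) = 1
T_n = 82 * 0.9^1
T_n = 82 * 0.9 = 73.8 hours

73.8 hours


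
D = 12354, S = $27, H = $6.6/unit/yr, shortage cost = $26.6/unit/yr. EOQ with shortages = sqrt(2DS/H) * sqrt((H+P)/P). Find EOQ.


Formula: EOQ* = sqrt(2DS/H) * sqrt((H+P)/P)
Base EOQ = sqrt(2*12354*27/6.6) = 317.93 units
Correction = sqrt((6.6+26.6)/26.6) = 1.11719
EOQ* = 317.93 * 1.11719 = 355.2 units

355.2 units


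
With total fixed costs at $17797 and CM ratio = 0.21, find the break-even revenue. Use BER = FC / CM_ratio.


Formula: BER = Fixed Costs / Contribution Margin Ratio
BER = $17797 / 0.21
BER = $84747.62 (to the nearest cent)

$84747.62


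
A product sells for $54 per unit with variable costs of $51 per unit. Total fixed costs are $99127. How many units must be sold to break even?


Formula: BEQ = Fixed Costs / (Price - Variable Cost)
Contribution margin = $54 - $51 = $3/unit
BEQ = ceil($99127 / $3/unit) = ceil(33042.33) = 33043 units

33043 units


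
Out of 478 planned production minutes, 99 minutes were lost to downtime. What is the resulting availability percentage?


Formula: Availability = (Planned Time - Downtime) / Planned Time * 100
Uptime = 478 - 99 = 379 min
Availability = 379 / 478 * 100 = 79.3%

79.3%


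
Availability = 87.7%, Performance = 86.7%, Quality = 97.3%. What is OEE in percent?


Formula: OEE = Availability * Performance * Quality / 10000
A * P = 87.7% * 86.7% / 100 = 76.04%
OEE = 76.04% * 97.3% / 100 = 74.0%

74.0%


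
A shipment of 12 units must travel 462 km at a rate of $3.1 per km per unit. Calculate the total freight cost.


TC = dist * cost * units = 462 * 3.1 * 12 = $17186.40

$17186.40


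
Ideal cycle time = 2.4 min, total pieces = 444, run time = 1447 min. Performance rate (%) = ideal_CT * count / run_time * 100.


Formula: Performance = (Ideal CT * Total Count) / Run Time * 100
Ideal output time = 2.4 * 444 = 1065.6 min
Performance = 1065.6 / 1447 * 100 = 73.6%

73.6%


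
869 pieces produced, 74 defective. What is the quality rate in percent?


Formula: Quality Rate = Good Pieces / Total Pieces * 100
Good pieces = 869 - 74 = 795
QR = 795 / 869 * 100 = 91.5%

91.5%


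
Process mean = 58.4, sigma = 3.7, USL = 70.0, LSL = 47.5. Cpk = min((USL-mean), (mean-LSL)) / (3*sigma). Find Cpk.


Cpu = (70.0 - 58.4) / (3 * 3.7) = 1.05
Cpl = (58.4 - 47.5) / (3 * 3.7) = 0.98
Cpk = min(1.05, 0.98) = 0.98

0.98


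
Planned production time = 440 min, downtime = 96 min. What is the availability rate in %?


Formula: Availability = (Planned Time - Downtime) / Planned Time * 100
Uptime = 440 - 96 = 344 min
Availability = 344 / 440 * 100 = 78.2%

78.2%


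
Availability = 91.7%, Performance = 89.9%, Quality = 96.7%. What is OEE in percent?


Formula: OEE = Availability * Performance * Quality / 10000
A * P = 91.7% * 89.9% / 100 = 82.44%
OEE = 82.44% * 96.7% / 100 = 79.7%

79.7%


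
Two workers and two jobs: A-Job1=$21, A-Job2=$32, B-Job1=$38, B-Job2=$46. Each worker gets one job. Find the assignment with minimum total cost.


Option 1: A->1 + B->2 = $21 + $46 = $67
Option 2: A->2 + B->1 = $32 + $38 = $70
Min cost = min($67, $70) = $67

$67


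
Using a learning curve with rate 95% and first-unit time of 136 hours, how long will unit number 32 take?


Formula: T_n = T_1 * (learning_rate)^(log2(n)) where learning_rate = rate/100
Doublings = log2(32) = 5
T_n = 136 * 0.95^5
T_n = 136 * 0.7738 = 105.2 hours

105.2 hours


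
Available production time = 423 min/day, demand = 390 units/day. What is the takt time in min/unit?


Formula: Takt Time = Available Production Time / Customer Demand
Takt = 423 min/day / 390 units/day
Takt = 1.08 min/unit

1.08 min/unit


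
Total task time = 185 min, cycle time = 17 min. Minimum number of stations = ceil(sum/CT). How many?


Formula: N_min = ceil(Sum of Task Times / Cycle Time)
N_min = ceil(185 min / 17 min) = ceil(10.8824)
N_min = 11 stations

11


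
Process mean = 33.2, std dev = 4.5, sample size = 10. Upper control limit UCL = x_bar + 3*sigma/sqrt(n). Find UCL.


UCL = 33.2 + 3 * 4.5 / sqrt(10)

37.47


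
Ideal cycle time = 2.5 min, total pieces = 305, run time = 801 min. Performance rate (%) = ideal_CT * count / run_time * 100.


Formula: Performance = (Ideal CT * Total Count) / Run Time * 100
Ideal output time = 2.5 * 305 = 762.5 min
Performance = 762.5 / 801 * 100 = 95.2%

95.2%


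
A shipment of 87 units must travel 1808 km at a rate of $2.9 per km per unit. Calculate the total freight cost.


TC = dist * cost * units = 1808 * 2.9 * 87 = $456158.40

$456158.40


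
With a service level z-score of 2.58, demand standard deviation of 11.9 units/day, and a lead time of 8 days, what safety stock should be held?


Formula: SS = z * sigma_d * sqrt(LT)
sqrt(LT) = sqrt(8) = 2.8284
SS = 2.58 * 11.9 * 2.8284
SS = 86.8 units

86.8 units


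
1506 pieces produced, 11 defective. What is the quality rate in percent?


Formula: Quality Rate = Good Pieces / Total Pieces * 100
Good pieces = 1506 - 11 = 1495
QR = 1495 / 1506 * 100 = 99.3%

99.3%


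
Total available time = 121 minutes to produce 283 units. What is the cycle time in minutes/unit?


Formula: CT = Available Time / Number of Units
CT = 121 min / 283 units
CT = 0.43 min/unit

0.43 min/unit


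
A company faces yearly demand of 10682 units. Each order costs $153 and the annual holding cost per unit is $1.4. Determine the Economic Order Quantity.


Formula: EOQ = sqrt(2 * D * S / H)
Numerator: 2 * 10682 * 153 = 3268692
2DS/H = 3268692 / 1.4 = 2334780.0
EOQ = sqrt(2334780.0) = 1528.0 units

1528.0 units


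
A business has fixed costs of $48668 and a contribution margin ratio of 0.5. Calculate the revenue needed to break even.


Formula: BER = Fixed Costs / Contribution Margin Ratio
BER = $48668 / 0.5
BER = $97336.00 (to the nearest cent)

$97336.00


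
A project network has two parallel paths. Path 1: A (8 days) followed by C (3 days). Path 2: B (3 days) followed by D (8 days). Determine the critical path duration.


Path 1 = 8 + 3 = 11 days
Path 2 = 3 + 8 = 11 days
Duration = max(11, 11) = 11 days

11 days


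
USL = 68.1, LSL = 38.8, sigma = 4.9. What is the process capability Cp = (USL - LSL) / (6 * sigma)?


Cp = (68.1 - 38.8) / (6 * 4.9)

1.0


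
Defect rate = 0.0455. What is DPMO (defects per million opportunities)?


DPMO = defect_rate * 1000000 = 0.0455 * 1000000

45500


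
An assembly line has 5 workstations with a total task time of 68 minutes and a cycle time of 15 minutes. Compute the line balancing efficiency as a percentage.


Formula: Efficiency = Sum of Task Times / (N_stations * CT) * 100
Total station capacity = 5 stations * 15 min = 75 min
Efficiency = 68 / 75 * 100 = 90.7%

90.7%


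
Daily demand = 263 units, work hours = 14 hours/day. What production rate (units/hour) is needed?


Formula: Production Rate = Daily Demand / Available Hours
Rate = 263 units/day / 14 hours/day
Rate = 18.8 units/hour

18.8 units/hour


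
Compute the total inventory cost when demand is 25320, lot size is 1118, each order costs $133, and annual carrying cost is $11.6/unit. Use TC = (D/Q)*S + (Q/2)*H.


TC = 25320/1118 * 133 + 1118/2 * 11.6

$9496.53


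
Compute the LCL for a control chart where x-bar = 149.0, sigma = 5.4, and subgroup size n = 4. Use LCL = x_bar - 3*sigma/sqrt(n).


LCL = 149.0 - 3 * 5.4 / sqrt(4)

140.9


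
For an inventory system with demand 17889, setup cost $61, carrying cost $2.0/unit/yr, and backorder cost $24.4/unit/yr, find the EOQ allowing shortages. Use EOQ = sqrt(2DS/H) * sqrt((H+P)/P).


Formula: EOQ* = sqrt(2DS/H) * sqrt((H+P)/P)
Base EOQ = sqrt(2*17889*61/2.0) = 1044.62 units
Correction = sqrt((2.0+24.4)/24.4) = 1.04018
EOQ* = 1044.62 * 1.04018 = 1086.6 units

1086.6 units


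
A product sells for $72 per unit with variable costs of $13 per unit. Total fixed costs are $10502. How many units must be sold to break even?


Formula: BEQ = Fixed Costs / (Price - Variable Cost)
Contribution margin = $72 - $13 = $59/unit
BEQ = ceil($10502 / $59/unit) = ceil(178.0) = 178 units

178 units


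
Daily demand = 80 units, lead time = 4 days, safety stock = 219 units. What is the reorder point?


Formula: ROP = (Daily Demand * Lead Time) + Safety Stock
Demand during lead time = 80 * 4 = 320 units
ROP = 320 + 219 = 539 units

539 units


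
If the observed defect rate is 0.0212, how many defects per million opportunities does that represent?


DPMO = defect_rate * 1000000 = 0.0212 * 1000000

21200


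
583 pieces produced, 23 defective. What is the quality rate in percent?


Formula: Quality Rate = Good Pieces / Total Pieces * 100
Good pieces = 583 - 23 = 560
QR = 560 / 583 * 100 = 96.1%

96.1%


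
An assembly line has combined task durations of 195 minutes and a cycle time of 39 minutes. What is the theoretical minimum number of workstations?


Formula: N_min = ceil(Sum of Task Times / Cycle Time)
N_min = ceil(195 min / 39 min) = ceil(5.0)
N_min = 5 stations

5


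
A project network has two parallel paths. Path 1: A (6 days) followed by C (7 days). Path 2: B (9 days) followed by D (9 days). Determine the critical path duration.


Path 1 = 6 + 7 = 13 days
Path 2 = 9 + 9 = 18 days
Duration = max(13, 18) = 18 days

18 days


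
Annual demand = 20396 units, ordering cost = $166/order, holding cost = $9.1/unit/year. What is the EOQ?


Formula: EOQ = sqrt(2 * D * S / H)
Numerator: 2 * 20396 * 166 = 6771472
2DS/H = 6771472 / 9.1 = 744117.8
EOQ = sqrt(744117.8) = 862.6 units

862.6 units


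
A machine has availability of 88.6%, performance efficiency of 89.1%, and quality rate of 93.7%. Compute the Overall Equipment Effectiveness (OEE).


Formula: OEE = Availability * Performance * Quality / 10000
A * P = 88.6% * 89.1% / 100 = 78.94%
OEE = 78.94% * 93.7% / 100 = 74.0%

74.0%


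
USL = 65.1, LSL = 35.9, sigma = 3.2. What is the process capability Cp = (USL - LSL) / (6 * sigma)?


Cp = (65.1 - 35.9) / (6 * 3.2)

1.52


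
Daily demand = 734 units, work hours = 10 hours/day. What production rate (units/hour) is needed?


Formula: Production Rate = Daily Demand / Available Hours
Rate = 734 units/day / 10 hours/day
Rate = 73.4 units/hour

73.4 units/hour


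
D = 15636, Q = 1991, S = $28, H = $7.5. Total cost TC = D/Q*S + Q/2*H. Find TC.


TC = 15636/1991 * 28 + 1991/2 * 7.5

$7686.14


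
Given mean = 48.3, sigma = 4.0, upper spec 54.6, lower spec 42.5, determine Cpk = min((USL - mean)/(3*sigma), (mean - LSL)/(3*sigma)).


Cpu = (54.6 - 48.3) / (3 * 4.0) = 0.53
Cpl = (48.3 - 42.5) / (3 * 4.0) = 0.48
Cpk = min(0.53, 0.48) = 0.48

0.48


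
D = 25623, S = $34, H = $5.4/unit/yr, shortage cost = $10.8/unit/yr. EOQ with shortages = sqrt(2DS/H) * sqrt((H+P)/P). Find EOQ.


Formula: EOQ* = sqrt(2DS/H) * sqrt((H+P)/P)
Base EOQ = sqrt(2*25623*34/5.4) = 568.03 units
Correction = sqrt((5.4+10.8)/10.8) = 1.22474
EOQ* = 568.03 * 1.22474 = 695.7 units

695.7 units


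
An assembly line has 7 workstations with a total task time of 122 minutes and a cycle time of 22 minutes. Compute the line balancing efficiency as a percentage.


Formula: Efficiency = Sum of Task Times / (N_stations * CT) * 100
Total station capacity = 7 stations * 22 min = 154 min
Efficiency = 122 / 154 * 100 = 79.2%

79.2%


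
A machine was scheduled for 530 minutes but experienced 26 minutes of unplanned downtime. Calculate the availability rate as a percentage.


Formula: Availability = (Planned Time - Downtime) / Planned Time * 100
Uptime = 530 - 26 = 504 min
Availability = 504 / 530 * 100 = 95.1%

95.1%


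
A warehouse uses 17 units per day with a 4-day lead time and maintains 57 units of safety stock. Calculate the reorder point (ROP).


Formula: ROP = (Daily Demand * Lead Time) + Safety Stock
Demand during lead time = 17 * 4 = 68 units
ROP = 68 + 57 = 125 units

125 units


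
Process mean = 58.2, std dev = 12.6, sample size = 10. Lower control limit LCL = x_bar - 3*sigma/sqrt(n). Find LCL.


LCL = 58.2 - 3 * 12.6 / sqrt(10)

46.25


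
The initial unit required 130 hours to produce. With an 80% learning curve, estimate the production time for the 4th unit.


Formula: T_n = T_1 * (learning_rate)^(log2(n)) where learning_rate = rate/100
Doublings = log2(4) = 2
T_n = 130 * 0.8^2
T_n = 130 * 0.64 = 83.2 hours

83.2 hours


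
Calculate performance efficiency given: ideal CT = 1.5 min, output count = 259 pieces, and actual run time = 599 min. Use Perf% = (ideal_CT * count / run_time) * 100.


Formula: Performance = (Ideal CT * Total Count) / Run Time * 100
Ideal output time = 1.5 * 259 = 388.5 min
Performance = 388.5 / 599 * 100 = 64.9%

64.9%


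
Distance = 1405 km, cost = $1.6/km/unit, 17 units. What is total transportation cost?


TC = dist * cost * units = 1405 * 1.6 * 17 = $38216.00

$38216.00


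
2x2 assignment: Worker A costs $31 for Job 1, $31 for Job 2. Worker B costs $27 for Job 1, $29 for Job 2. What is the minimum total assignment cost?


Option 1: A->1 + B->2 = $31 + $29 = $60
Option 2: A->2 + B->1 = $31 + $27 = $58
Min cost = min($60, $58) = $58

$58


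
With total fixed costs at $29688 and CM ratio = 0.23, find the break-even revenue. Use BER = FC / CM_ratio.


Formula: BER = Fixed Costs / Contribution Margin Ratio
BER = $29688 / 0.23
BER = $129078.26 (to the nearest cent)

$129078.26


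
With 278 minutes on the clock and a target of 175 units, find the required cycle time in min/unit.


Formula: CT = Available Time / Number of Units
CT = 278 min / 175 units
CT = 1.59 min/unit

1.59 min/unit


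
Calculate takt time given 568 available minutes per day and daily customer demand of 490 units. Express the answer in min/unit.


Formula: Takt Time = Available Production Time / Customer Demand
Takt = 568 min/day / 490 units/day
Takt = 1.16 min/unit

1.16 min/unit


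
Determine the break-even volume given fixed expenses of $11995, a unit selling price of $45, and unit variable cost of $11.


Formula: BEQ = Fixed Costs / (Price - Variable Cost)
Contribution margin = $45 - $11 = $34/unit
BEQ = ceil($11995 / $34/unit) = ceil(352.79) = 353 units

353 units


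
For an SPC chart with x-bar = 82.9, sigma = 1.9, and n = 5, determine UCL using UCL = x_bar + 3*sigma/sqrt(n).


UCL = 82.9 + 3 * 1.9 / sqrt(5)

85.45


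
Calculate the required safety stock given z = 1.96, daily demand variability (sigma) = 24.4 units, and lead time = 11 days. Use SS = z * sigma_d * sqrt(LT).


Formula: SS = z * sigma_d * sqrt(LT)
sqrt(LT) = sqrt(11) = 3.3166
SS = 1.96 * 24.4 * 3.3166
SS = 158.6 units

158.6 units


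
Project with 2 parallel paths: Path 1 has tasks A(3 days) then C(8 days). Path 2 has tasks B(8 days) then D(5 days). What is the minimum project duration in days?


Path 1 = 3 + 8 = 11 days
Path 2 = 8 + 5 = 13 days
Duration = max(11, 13) = 13 days

13 days


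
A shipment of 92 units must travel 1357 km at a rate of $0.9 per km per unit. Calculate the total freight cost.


TC = dist * cost * units = 1357 * 0.9 * 92 = $112359.60

$112359.60


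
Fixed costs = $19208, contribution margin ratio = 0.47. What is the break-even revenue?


Formula: BER = Fixed Costs / Contribution Margin Ratio
BER = $19208 / 0.47
BER = $40868.09 (to the nearest cent)

$40868.09


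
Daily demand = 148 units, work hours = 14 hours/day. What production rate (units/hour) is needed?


Formula: Production Rate = Daily Demand / Available Hours
Rate = 148 units/day / 14 hours/day
Rate = 10.6 units/hour

10.6 units/hour


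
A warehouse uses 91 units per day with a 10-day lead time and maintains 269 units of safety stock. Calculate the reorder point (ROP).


Formula: ROP = (Daily Demand * Lead Time) + Safety Stock
Demand during lead time = 91 * 10 = 910 units
ROP = 910 + 269 = 1179 units

1179 units


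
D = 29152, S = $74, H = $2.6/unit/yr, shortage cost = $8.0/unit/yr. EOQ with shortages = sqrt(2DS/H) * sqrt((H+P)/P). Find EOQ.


Formula: EOQ* = sqrt(2DS/H) * sqrt((H+P)/P)
Base EOQ = sqrt(2*29152*74/2.6) = 1288.19 units
Correction = sqrt((2.6+8.0)/8.0) = 1.15109
EOQ* = 1288.19 * 1.15109 = 1482.8 units

1482.8 units


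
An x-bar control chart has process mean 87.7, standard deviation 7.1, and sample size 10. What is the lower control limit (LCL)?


LCL = 87.7 - 3 * 7.1 / sqrt(10)

80.96


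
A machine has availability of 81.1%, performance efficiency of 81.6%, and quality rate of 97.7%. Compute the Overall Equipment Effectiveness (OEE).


Formula: OEE = Availability * Performance * Quality / 10000
A * P = 81.1% * 81.6% / 100 = 66.18%
OEE = 66.18% * 97.7% / 100 = 64.7%

64.7%


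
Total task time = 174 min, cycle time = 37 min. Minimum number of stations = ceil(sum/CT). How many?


Formula: N_min = ceil(Sum of Task Times / Cycle Time)
N_min = ceil(174 min / 37 min) = ceil(4.7027)
N_min = 5 stations

5


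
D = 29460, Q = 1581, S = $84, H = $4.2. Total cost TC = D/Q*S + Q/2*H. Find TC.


TC = 29460/1581 * 84 + 1581/2 * 4.2

$4885.34


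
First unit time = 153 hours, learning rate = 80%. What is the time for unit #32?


Formula: T_n = T_1 * (learning_rate)^(log2(n)) where learning_rate = rate/100
Doublings = log2(32) = 5
T_n = 153 * 0.8^5
T_n = 153 * 0.3277 = 50.1 hours

50.1 hours


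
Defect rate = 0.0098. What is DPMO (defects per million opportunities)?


DPMO = defect_rate * 1000000 = 0.0098 * 1000000

9800


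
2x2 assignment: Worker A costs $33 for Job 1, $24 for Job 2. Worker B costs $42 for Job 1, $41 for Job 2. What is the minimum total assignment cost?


Option 1: A->1 + B->2 = $33 + $41 = $74
Option 2: A->2 + B->1 = $24 + $42 = $66
Min cost = min($74, $66) = $66

$66


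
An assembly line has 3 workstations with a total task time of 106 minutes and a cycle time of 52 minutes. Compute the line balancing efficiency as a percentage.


Formula: Efficiency = Sum of Task Times / (N_stations * CT) * 100
Total station capacity = 3 stations * 52 min = 156 min
Efficiency = 106 / 156 * 100 = 67.9%

67.9%


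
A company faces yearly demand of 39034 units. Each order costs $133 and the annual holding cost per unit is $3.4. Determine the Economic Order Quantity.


Formula: EOQ = sqrt(2 * D * S / H)
Numerator: 2 * 39034 * 133 = 10383044
2DS/H = 10383044 / 3.4 = 3053836.5
EOQ = sqrt(3053836.5) = 1747.5 units

1747.5 units


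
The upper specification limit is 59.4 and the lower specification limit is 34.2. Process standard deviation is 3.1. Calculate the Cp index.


Cp = (59.4 - 34.2) / (6 * 3.1)

1.35


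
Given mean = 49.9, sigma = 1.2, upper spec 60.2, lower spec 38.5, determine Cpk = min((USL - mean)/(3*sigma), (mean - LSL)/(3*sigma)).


Cpu = (60.2 - 49.9) / (3 * 1.2) = 2.86
Cpl = (49.9 - 38.5) / (3 * 1.2) = 3.17
Cpk = min(2.86, 3.17) = 2.86

2.86


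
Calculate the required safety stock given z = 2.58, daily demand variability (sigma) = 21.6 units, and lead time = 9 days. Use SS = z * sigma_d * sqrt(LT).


Formula: SS = z * sigma_d * sqrt(LT)
sqrt(LT) = sqrt(9) = 3.0
SS = 2.58 * 21.6 * 3.0
SS = 167.2 units

167.2 units


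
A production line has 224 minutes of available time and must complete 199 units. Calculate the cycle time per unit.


Formula: CT = Available Time / Number of Units
CT = 224 min / 199 units
CT = 1.13 min/unit

1.13 min/unit


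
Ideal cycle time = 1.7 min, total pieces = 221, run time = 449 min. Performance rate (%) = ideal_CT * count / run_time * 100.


Formula: Performance = (Ideal CT * Total Count) / Run Time * 100
Ideal output time = 1.7 * 221 = 375.7 min
Performance = 375.7 / 449 * 100 = 83.7%

83.7%


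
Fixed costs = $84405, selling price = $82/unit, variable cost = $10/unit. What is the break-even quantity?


Formula: BEQ = Fixed Costs / (Price - Variable Cost)
Contribution margin = $82 - $10 = $72/unit
BEQ = ceil($84405 / $72/unit) = ceil(1172.29) = 1173 units

1173 units


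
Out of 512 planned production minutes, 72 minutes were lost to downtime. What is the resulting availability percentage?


Formula: Availability = (Planned Time - Downtime) / Planned Time * 100
Uptime = 512 - 72 = 440 min
Availability = 440 / 512 * 100 = 85.9%

85.9%


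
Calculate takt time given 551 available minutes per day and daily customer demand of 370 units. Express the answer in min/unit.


Formula: Takt Time = Available Production Time / Customer Demand
Takt = 551 min/day / 370 units/day
Takt = 1.49 min/unit

1.49 min/unit


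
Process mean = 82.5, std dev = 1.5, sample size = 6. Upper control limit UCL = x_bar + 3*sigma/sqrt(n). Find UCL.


UCL = 82.5 + 3 * 1.5 / sqrt(6)

84.34


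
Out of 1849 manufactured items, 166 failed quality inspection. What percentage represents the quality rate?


Formula: Quality Rate = Good Pieces / Total Pieces * 100
Good pieces = 1849 - 166 = 1683
QR = 1683 / 1849 * 100 = 91.0%

91.0%


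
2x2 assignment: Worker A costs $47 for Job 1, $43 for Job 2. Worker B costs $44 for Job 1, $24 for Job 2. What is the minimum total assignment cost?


Option 1: A->1 + B->2 = $47 + $24 = $71
Option 2: A->2 + B->1 = $43 + $44 = $87
Min cost = min($71, $87) = $71

$71


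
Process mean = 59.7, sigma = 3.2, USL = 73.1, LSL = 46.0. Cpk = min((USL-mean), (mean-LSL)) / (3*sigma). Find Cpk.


Cpu = (73.1 - 59.7) / (3 * 3.2) = 1.4
Cpl = (59.7 - 46.0) / (3 * 3.2) = 1.43
Cpk = min(1.4, 1.43) = 1.4

1.4


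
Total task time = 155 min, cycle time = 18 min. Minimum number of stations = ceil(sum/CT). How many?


Formula: N_min = ceil(Sum of Task Times / Cycle Time)
N_min = ceil(155 min / 18 min) = ceil(8.6111)
N_min = 9 stations

9


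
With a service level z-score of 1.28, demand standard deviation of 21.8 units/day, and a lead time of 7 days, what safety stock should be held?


Formula: SS = z * sigma_d * sqrt(LT)
sqrt(LT) = sqrt(7) = 2.6458
SS = 1.28 * 21.8 * 2.6458
SS = 73.8 units

73.8 units


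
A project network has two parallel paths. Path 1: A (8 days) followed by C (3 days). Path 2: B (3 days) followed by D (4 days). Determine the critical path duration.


Path 1 = 8 + 3 = 11 days
Path 2 = 3 + 4 = 7 days
Duration = max(11, 7) = 11 days

11 days


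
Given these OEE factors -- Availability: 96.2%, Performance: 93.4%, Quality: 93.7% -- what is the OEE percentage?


Formula: OEE = Availability * Performance * Quality / 10000
A * P = 96.2% * 93.4% / 100 = 89.85%
OEE = 89.85% * 93.7% / 100 = 84.2%

84.2%


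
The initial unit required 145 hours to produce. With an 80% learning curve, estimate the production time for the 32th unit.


Formula: T_n = T_1 * (learning_rate)^(log2(n)) where learning_rate = rate/100
Doublings = log2(32) = 5
T_n = 145 * 0.8^5
T_n = 145 * 0.3277 = 47.5 hours

47.5 hours


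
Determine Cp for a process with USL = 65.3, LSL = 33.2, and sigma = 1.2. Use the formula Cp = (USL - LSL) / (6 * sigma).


Cp = (65.3 - 33.2) / (6 * 1.2)

4.46


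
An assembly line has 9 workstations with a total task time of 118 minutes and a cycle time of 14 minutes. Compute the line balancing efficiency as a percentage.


Formula: Efficiency = Sum of Task Times / (N_stations * CT) * 100
Total station capacity = 9 stations * 14 min = 126 min
Efficiency = 118 / 126 * 100 = 93.7%

93.7%


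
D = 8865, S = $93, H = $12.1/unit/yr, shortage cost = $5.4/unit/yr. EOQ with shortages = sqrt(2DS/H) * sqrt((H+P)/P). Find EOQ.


Formula: EOQ* = sqrt(2DS/H) * sqrt((H+P)/P)
Base EOQ = sqrt(2*8865*93/12.1) = 369.15 units
Correction = sqrt((12.1+5.4)/5.4) = 1.80021
EOQ* = 369.15 * 1.80021 = 664.5 units

664.5 units


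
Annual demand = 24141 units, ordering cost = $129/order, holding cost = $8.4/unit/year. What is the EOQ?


Formula: EOQ = sqrt(2 * D * S / H)
Numerator: 2 * 24141 * 129 = 6228378
2DS/H = 6228378 / 8.4 = 741473.6
EOQ = sqrt(741473.6) = 861.1 units

861.1 units


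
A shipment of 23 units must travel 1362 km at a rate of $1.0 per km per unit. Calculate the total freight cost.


TC = dist * cost * units = 1362 * 1.0 * 23 = $31326.00

$31326.00


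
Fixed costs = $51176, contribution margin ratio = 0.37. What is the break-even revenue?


Formula: BER = Fixed Costs / Contribution Margin Ratio
BER = $51176 / 0.37
BER = $138313.51 (to the nearest cent)

$138313.51


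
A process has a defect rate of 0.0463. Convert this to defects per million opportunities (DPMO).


DPMO = defect_rate * 1000000 = 0.0463 * 1000000

46300


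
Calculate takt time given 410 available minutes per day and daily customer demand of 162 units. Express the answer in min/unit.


Formula: Takt Time = Available Production Time / Customer Demand
Takt = 410 min/day / 162 units/day
Takt = 2.53 min/unit

2.53 min/unit


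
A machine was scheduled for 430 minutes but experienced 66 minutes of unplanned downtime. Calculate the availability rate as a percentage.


Formula: Availability = (Planned Time - Downtime) / Planned Time * 100
Uptime = 430 - 66 = 364 min
Availability = 364 / 430 * 100 = 84.7%

84.7%


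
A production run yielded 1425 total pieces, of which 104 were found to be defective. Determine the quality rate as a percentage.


Formula: Quality Rate = Good Pieces / Total Pieces * 100
Good pieces = 1425 - 104 = 1321
QR = 1321 / 1425 * 100 = 92.7%

92.7%


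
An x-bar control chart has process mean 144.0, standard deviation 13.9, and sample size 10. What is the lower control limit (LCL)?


LCL = 144.0 - 3 * 13.9 / sqrt(10)

130.81


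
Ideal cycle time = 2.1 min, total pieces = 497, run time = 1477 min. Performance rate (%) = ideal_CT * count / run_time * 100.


Formula: Performance = (Ideal CT * Total Count) / Run Time * 100
Ideal output time = 2.1 * 497 = 1043.7 min
Performance = 1043.7 / 1477 * 100 = 70.7%

70.7%


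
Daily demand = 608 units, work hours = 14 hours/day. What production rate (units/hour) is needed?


Formula: Production Rate = Daily Demand / Available Hours
Rate = 608 units/day / 14 hours/day
Rate = 43.4 units/hour

43.4 units/hour


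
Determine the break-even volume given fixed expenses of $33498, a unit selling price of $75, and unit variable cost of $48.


Formula: BEQ = Fixed Costs / (Price - Variable Cost)
Contribution margin = $75 - $48 = $27/unit
BEQ = ceil($33498 / $27/unit) = ceil(1240.67) = 1241 units

1241 units


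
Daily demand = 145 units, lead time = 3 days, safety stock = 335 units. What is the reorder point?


Formula: ROP = (Daily Demand * Lead Time) + Safety Stock
Demand during lead time = 145 * 3 = 435 units
ROP = 435 + 335 = 770 units

770 units


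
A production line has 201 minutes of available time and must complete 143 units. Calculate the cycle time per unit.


Formula: CT = Available Time / Number of Units
CT = 201 min / 143 units
CT = 1.41 min/unit

1.41 min/unit


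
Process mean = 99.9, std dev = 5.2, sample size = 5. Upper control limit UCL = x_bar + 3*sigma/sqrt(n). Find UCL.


UCL = 99.9 + 3 * 5.2 / sqrt(5)

106.88


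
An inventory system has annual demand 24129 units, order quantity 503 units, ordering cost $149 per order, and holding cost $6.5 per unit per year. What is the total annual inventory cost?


TC = 24129/503 * 149 + 503/2 * 6.5

$8782.31


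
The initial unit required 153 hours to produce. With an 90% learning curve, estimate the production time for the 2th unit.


Formula: T_n = T_1 * (learning_rate)^(log2(n)) where learning_rate = rate/100
Doublings = log2(2) = 1
T_n = 153 * 0.9^1
T_n = 153 * 0.9 = 137.7 hours

137.7 hours


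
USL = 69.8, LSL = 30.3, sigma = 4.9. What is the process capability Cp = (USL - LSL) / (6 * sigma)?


Cp = (69.8 - 30.3) / (6 * 4.9)

1.34


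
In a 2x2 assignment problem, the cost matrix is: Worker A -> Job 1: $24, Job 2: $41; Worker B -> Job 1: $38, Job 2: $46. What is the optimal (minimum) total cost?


Option 1: A->1 + B->2 = $24 + $46 = $70
Option 2: A->2 + B->1 = $41 + $38 = $79
Min cost = min($70, $79) = $70

$70


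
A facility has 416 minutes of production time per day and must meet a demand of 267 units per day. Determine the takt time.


Formula: Takt Time = Available Production Time / Customer Demand
Takt = 416 min/day / 267 units/day
Takt = 1.56 min/unit

1.56 min/unit


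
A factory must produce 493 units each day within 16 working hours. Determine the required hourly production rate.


Formula: Production Rate = Daily Demand / Available Hours
Rate = 493 units/day / 16 hours/day
Rate = 30.8 units/hour

30.8 units/hour


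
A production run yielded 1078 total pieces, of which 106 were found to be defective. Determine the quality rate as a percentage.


Formula: Quality Rate = Good Pieces / Total Pieces * 100
Good pieces = 1078 - 106 = 972
QR = 972 / 1078 * 100 = 90.2%

90.2%


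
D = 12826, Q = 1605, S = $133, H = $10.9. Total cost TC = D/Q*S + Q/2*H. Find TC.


TC = 12826/1605 * 133 + 1605/2 * 10.9

$9810.09


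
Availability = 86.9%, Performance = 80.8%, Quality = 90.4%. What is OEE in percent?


Formula: OEE = Availability * Performance * Quality / 10000
A * P = 86.9% * 80.8% / 100 = 70.22%
OEE = 70.22% * 90.4% / 100 = 63.5%

63.5%


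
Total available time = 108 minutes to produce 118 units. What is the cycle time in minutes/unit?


Formula: CT = Available Time / Number of Units
CT = 108 min / 118 units
CT = 0.92 min/unit

0.92 min/unit


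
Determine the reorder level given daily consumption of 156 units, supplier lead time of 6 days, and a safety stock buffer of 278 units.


Formula: ROP = (Daily Demand * Lead Time) + Safety Stock
Demand during lead time = 156 * 6 = 936 units
ROP = 936 + 278 = 1214 units

1214 units


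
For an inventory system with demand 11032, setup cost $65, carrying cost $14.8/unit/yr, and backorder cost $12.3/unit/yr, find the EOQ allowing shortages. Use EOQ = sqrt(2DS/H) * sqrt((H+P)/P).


Formula: EOQ* = sqrt(2DS/H) * sqrt((H+P)/P)
Base EOQ = sqrt(2*11032*65/14.8) = 311.29 units
Correction = sqrt((14.8+12.3)/12.3) = 1.48434
EOQ* = 311.29 * 1.48434 = 462.1 units

462.1 units


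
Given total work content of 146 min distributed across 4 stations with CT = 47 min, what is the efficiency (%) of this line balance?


Formula: Efficiency = Sum of Task Times / (N_stations * CT) * 100
Total station capacity = 4 stations * 47 min = 188 min
Efficiency = 146 / 188 * 100 = 77.7%

77.7%


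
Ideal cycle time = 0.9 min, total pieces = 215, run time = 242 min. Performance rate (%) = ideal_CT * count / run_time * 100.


Formula: Performance = (Ideal CT * Total Count) / Run Time * 100
Ideal output time = 0.9 * 215 = 193.5 min
Performance = 193.5 / 242 * 100 = 80.0%

80.0%


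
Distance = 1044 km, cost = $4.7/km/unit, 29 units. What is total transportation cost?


TC = dist * cost * units = 1044 * 4.7 * 29 = $142297.20

$142297.20


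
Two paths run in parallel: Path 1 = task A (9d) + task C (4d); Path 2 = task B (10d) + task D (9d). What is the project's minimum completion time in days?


Path 1 = 9 + 4 = 13 days
Path 2 = 10 + 9 = 19 days
Duration = max(13, 19) = 19 days

19 days


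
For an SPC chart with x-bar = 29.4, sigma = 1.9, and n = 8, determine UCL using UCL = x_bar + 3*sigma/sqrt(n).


UCL = 29.4 + 3 * 1.9 / sqrt(8)

31.42


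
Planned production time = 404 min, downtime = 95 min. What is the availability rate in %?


Formula: Availability = (Planned Time - Downtime) / Planned Time * 100
Uptime = 404 - 95 = 309 min
Availability = 309 / 404 * 100 = 76.5%

76.5%


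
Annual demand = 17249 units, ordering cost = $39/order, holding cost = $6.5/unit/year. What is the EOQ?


Formula: EOQ = sqrt(2 * D * S / H)
Numerator: 2 * 17249 * 39 = 1345422
2DS/H = 1345422 / 6.5 = 206988.0
EOQ = sqrt(206988.0) = 455.0 units

455.0 units


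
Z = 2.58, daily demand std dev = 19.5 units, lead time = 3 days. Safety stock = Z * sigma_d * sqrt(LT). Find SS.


Formula: SS = z * sigma_d * sqrt(LT)
sqrt(LT) = sqrt(3) = 1.7321
SS = 2.58 * 19.5 * 1.7321
SS = 87.1 units

87.1 units


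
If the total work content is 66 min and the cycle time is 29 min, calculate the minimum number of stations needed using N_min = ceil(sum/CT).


Formula: N_min = ceil(Sum of Task Times / Cycle Time)
N_min = ceil(66 min / 29 min) = ceil(2.2759)
N_min = 3 stations

3


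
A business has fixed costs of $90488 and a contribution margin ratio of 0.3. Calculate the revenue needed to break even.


Formula: BER = Fixed Costs / Contribution Margin Ratio
BER = $90488 / 0.3
BER = $301626.67 (to the nearest cent)

$301626.67


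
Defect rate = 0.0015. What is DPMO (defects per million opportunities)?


DPMO = defect_rate * 1000000 = 0.0015 * 1000000

1500


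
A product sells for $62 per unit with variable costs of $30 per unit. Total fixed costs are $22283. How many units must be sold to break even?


Formula: BEQ = Fixed Costs / (Price - Variable Cost)
Contribution margin = $62 - $30 = $32/unit
BEQ = ceil($22283 / $32/unit) = ceil(696.34) = 697 units

697 units


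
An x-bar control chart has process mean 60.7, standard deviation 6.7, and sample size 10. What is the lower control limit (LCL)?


LCL = 60.7 - 3 * 6.7 / sqrt(10)

54.34


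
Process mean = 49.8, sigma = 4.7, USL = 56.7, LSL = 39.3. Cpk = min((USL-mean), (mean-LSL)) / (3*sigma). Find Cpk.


Cpu = (56.7 - 49.8) / (3 * 4.7) = 0.49
Cpl = (49.8 - 39.3) / (3 * 4.7) = 0.74
Cpk = min(0.49, 0.74) = 0.49

0.49


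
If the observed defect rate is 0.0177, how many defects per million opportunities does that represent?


DPMO = defect_rate * 1000000 = 0.0177 * 1000000

17700


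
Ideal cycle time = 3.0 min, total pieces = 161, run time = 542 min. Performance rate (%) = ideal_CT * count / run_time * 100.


Formula: Performance = (Ideal CT * Total Count) / Run Time * 100
Ideal output time = 3.0 * 161 = 483.0 min
Performance = 483.0 / 542 * 100 = 89.1%

89.1%


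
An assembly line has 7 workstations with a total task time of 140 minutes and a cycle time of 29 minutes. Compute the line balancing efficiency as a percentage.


Formula: Efficiency = Sum of Task Times / (N_stations * CT) * 100
Total station capacity = 7 stations * 29 min = 203 min
Efficiency = 140 / 203 * 100 = 69.0%

69.0%


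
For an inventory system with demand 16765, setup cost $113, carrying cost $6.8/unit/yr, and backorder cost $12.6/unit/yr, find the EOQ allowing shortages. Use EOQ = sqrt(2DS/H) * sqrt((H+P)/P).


Formula: EOQ* = sqrt(2DS/H) * sqrt((H+P)/P)
Base EOQ = sqrt(2*16765*113/6.8) = 746.45 units
Correction = sqrt((6.8+12.6)/12.6) = 1.24084
EOQ* = 746.45 * 1.24084 = 926.2 units

926.2 units


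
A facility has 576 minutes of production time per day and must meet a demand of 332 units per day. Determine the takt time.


Formula: Takt Time = Available Production Time / Customer Demand
Takt = 576 min/day / 332 units/day
Takt = 1.73 min/unit

1.73 min/unit
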